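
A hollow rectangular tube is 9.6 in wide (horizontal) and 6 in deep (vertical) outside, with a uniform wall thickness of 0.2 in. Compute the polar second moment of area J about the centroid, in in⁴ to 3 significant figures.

J ≈ 117 in⁴

Break the section into simple shapes (no overlaps), measuring from the bottom-left corner of the bounding box.
Outer rectangle: 9.6 × 6, A = 57.6 in², y = 3 in, Ī = 172.8 in⁴.
Inner void (subtracted): 9.2 × 5.6, A = 51.52 in², y = 3 in, Ī = 134.64 in⁴.
By symmetry the centroid is at mid-height, ȳ = 3 in.
All pieces are centred on the centroidal x-axis, so I = ΣĪ (holes subtracted) = 38.161 in⁴.
Repeating about the centroidal y-axis gives I_y = 78.98 in⁴.
Polar second moment: J = I_x + I_y = 117.14 in⁴.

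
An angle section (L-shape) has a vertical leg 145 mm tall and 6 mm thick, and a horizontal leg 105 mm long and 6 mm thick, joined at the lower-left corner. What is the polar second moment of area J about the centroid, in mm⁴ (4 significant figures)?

J ≈ 4.692 × 10⁶ mm⁴

Split into non-overlapping primitives; take the origin at the lower-left of the bounding box.
Vertical leg: 6 × 145, A = 870 mm², y = 72.5 mm, Ī = 1 524 313 mm⁴.
Horizontal leg (remainder): 99 × 6, A = 594 mm², y = 3 mm, Ī = 1 782 mm⁴.
Centroid: ȳ = ΣA·y / ΣA = 44.3012 mm.
Transfer each piece to the centroidal x-axis using Ī + A·d² with d = y − 44.3012:
  vertical leg: d = 28.1988 mm → contributes +2 216 111 mm⁴
  horizontal leg (remainder): d = -41.3012 mm → contributes +1 015 022 mm⁴
Total I = 3 231 133 mm⁴.
For the y-axis: x̄ = 24.3012 mm.
Repeating about the centroidal y-axis gives I_y = 1 460 693 mm⁴.
Polar second moment: J = I_x + I_y = 4 691 826 mm⁴.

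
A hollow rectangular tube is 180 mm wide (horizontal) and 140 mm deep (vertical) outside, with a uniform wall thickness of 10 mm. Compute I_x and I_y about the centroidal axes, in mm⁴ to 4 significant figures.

I_x ≈ 1.812 × 10⁷ mm⁴, I_y ≈ 2.708 × 10⁷ mm⁴

Treat the section as a set of non-overlapping primitives; coordinates are from the bounding-box lower-left.
Outer rectangle: 180 × 140, A = 25 200 mm², y = 70 mm, Ī = 41 160 000 mm⁴.
Inner void (subtracted): 160 × 120, A = 19 200 mm², y = 70 mm, Ī = 23 040 000 mm⁴.
By symmetry the centroid is at mid-height, ȳ = 70 mm.
All pieces are centred on the centroidal x-axis, so I = ΣĪ (holes subtracted) = 18 120 000 mm⁴.
Repeating about the centroidal y-axis gives I_y = 27 080 000 mm⁴.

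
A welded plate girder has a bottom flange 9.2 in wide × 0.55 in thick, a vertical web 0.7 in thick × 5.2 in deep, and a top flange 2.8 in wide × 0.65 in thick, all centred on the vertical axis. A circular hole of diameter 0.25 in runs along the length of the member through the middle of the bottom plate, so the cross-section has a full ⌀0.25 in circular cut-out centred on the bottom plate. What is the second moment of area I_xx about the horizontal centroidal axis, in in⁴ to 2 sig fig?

I_xx ≈ 58 in⁴

Decompose the section into non-overlapping parts with the origin at the bottom-left of its bounding rectangle.
Bottom plate: 9.2 × 0.55, A = 5.06 in², y = 0.275 in, Ī = 0.1276 in⁴.
Web plate: 0.7 × 5.2, A = 3.64 in², y = 3.15 in, Ī = 8.202 in⁴.
Top plate: 2.8 × 0.65, A = 1.82 in², y = 6.075 in, Ī = 0.06408 in⁴.
Hole (subtracted): ⌀0.25, A = 0.04909 in², y = 0.275 in, Ī = 0.0001917 in⁴.
Centroid: ȳ = ΣA·y / ΣA = 2.283 in.
Transfer each piece to the horizontal centroidal axis using Ī + A·d² with d = y − 2.283:
  bottom plate: d = -2.008 in → contributes +20.52 in⁴
  web plate: d = 0.8674 in → contributes +10.94 in⁴
  top plate: d = 3.792 in → contributes +26.24 in⁴
  hole: d = -2.008 in → contributes −0.198 in⁴
Total I = 57.5 in⁴.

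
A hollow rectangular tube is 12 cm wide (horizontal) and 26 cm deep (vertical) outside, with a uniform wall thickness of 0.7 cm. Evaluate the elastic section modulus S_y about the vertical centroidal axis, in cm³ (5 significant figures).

Treat the section as a set of non-overlapping primitives; coordinates are from the bounding-box lower-left.
Outer rectangle: 12 × 26, A = 312 cm², x = 6 cm, Ī = 3 744 cm⁴.
Inner void (subtracted): 10.6 × 24.6, A = 260.76 cm², x = 6 cm, Ī = 2441.583 cm⁴.
By symmetry the centroid is at mid-width, x̄ = 6 cm.
All pieces are centred on the vertical centroidal axis, so I = ΣĪ (holes subtracted) = 1302.417 cm⁴.
Extreme fibre distance c = 6 cm; S = I/c = 217.0695 cm³.

S_y ≈ 217.07 cm³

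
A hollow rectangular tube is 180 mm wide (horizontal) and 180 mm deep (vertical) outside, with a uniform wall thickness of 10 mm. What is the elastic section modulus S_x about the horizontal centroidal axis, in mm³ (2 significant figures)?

S_x ≈ 3.7 × 10⁵ mm³

Split into non-overlapping primitives; take the origin at the lower-left of the bounding box.
Outer rectangle: 180 × 180, A = 32 400 mm², y = 90 mm, Ī = 87 480 000 mm⁴.
Inner void (subtracted): 160 × 160, A = 25 600 mm², y = 90 mm, Ī = 54 613 333 mm⁴.
By symmetry the centroid is at mid-height, ȳ = 90 mm.
All pieces are centred on the horizontal centroidal axis, so I = ΣĪ (holes subtracted) = 32 866 667 mm⁴.
Extreme fibre distance c = 90 mm; S = I/c = 365 185 mm³.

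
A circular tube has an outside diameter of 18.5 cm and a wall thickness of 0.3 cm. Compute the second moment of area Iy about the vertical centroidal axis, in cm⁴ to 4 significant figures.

Iy ≈ 710.4 cm⁴

Break the section into simple shapes (no overlaps), measuring from the bottom-left corner of the bounding box.
Outer circle: ⌀18.5, A = 268.803 cm², x = 9.25 cm, Ī = 5749.85 cm⁴.
Bore (subtracted): ⌀17.9, A = 251.649 cm², x = 9.25 cm, Ī = 5039.44 cm⁴.
By symmetry the centroid is at mid-width, x̄ = 9.25 cm.
All pieces are centred on the vertical centroidal axis, so I = ΣĪ (holes subtracted) = 710.417 cm⁴.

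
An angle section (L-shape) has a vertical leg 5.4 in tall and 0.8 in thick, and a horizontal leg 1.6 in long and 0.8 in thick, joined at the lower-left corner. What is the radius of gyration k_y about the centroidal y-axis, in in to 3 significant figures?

Split into non-overlapping primitives; take the origin at the lower-left of the bounding box.
Vertical leg: 0.8 × 5.4, A = 4.32 in², x = 0.4 in, Ī = 0.2304 in⁴.
Horizontal leg (remainder): 0.8 × 0.8, A = 0.64 in², x = 1.2 in, Ī = 0.034133 in⁴.
Centroid: x̄ = ΣA·x / ΣA = 0.50323 in.
Transfer each piece to the centroidal y-axis using Ī + A·d² with d = x − 0.50323:
  vertical leg: d = -0.10323 in → contributes +0.27643 in⁴
  horizontal leg (remainder): d = 0.69677 in → contributes +0.34485 in⁴
Total I = 0.62128 in⁴.
Radius of gyration: k = √(I/A) = √(0.62128 / 4.96) = 0.35392 in.

k_y ≈ 0.354 in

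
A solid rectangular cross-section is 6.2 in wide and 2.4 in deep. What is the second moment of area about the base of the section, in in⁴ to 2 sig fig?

I_base ≈ 29 in⁴

The section: 6.2 × 2.4, A = 14.88 in², y = 1.2 in, Ī = 7.142 in⁴.
Transfer it to the base of the section using Ī + A·d² with d = y − 0:
  the section: d = 1.2 in → contributes +28.57 in⁴
Total I = 28.57 in⁴.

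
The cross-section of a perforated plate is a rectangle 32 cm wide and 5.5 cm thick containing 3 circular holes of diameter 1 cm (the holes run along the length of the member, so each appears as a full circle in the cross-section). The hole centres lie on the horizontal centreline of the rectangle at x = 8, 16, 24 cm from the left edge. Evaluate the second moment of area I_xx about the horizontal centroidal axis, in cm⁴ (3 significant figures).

Split into non-overlapping primitives; take the origin at the lower-left of the bounding box.
Plate: 32 × 5.5, A = 176 cm², y = 2.75 cm, Ī = 443.67 cm⁴.
Hole 1 (subtracted): ⌀1, A = 0.7854 cm², y = 2.75 cm, Ī = 0.049087 cm⁴.
Hole 2 (subtracted): ⌀1, A = 0.7854 cm², y = 2.75 cm, Ī = 0.049087 cm⁴.
Hole 3 (subtracted): ⌀1, A = 0.7854 cm², y = 2.75 cm, Ī = 0.049087 cm⁴.
By symmetry the centroid is at mid-height, ȳ = 2.75 cm.
All pieces are centred on the horizontal centroidal axis, so I = ΣĪ (holes subtracted) = 443.52 cm⁴.

I_xx ≈ 444 cm⁴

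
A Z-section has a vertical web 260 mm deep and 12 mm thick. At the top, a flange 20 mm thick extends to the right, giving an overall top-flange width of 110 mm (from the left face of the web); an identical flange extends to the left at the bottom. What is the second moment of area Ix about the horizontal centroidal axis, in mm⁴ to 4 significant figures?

Ix ≈ 7.415 × 10⁷ mm⁴

Decompose the section into non-overlapping parts with the origin at the bottom-left of its bounding rectangle.
Web: 12 × 260, A = 3 120 mm², y = 130 mm, Ī = 17 576 000 mm⁴.
Top flange (beyond web): 98 × 20, A = 1 960 mm², y = 250 mm, Ī = 65333.3 mm⁴.
Bottom flange (beyond web): 98 × 20, A = 1 960 mm², y = 10 mm, Ī = 65333.3 mm⁴.
Centroid: ȳ = ΣA·y / ΣA = 130 mm.
Transfer each piece to the horizontal centroidal axis using Ī + A·d² with d = y − 130:
  web: d = 0 mm → contributes +17 576 000 mm⁴
  top flange (beyond web): d = 120 mm → contributes +28 289 333 mm⁴
  bottom flange (beyond web): d = -120 mm → contributes +28 289 333 mm⁴
Total I = 74 154 667 mm⁴.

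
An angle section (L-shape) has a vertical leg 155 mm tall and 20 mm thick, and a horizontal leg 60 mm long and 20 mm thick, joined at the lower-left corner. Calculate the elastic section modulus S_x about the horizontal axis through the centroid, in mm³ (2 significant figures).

S_x ≈ 1.0 × 10⁵ mm³

Treat the section as a set of non-overlapping primitives; coordinates are from the bounding-box lower-left.
Vertical leg: 20 × 155, A = 3 100 mm², y = 77.5 mm, Ī = 6 206 458 mm⁴.
Horizontal leg (remainder): 40 × 20, A = 800 mm², y = 10 mm, Ī = 26 667 mm⁴.
Centroid: ȳ = ΣA·y / ΣA = 63.65 mm.
Transfer each piece to the horizontal axis through the centroid using Ī + A·d² with d = y − 63.65:
  vertical leg: d = 13.85 mm → contributes +6 800 778 mm⁴
  horizontal leg (remainder): d = -53.65 mm → contributes +2 329 655 mm⁴
Total I = 9 130 433 mm⁴.
Extreme fibre distance c = 91.35 mm; S = I/c = 99 954 mm³.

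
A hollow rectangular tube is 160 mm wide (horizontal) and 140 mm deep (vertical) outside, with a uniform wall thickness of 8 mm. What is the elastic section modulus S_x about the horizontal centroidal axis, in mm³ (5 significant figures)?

Treat the section as a set of non-overlapping primitives; coordinates are from the bounding-box lower-left.
Outer rectangle: 160 × 140, A = 22 400 mm², y = 70 mm, Ī = 36 586 667 mm⁴.
Inner void (subtracted): 144 × 124, A = 17 856 mm², y = 70 mm, Ī = 22 879 488 mm⁴.
By symmetry the centroid is at mid-height, ȳ = 70 mm.
All pieces are centred on the horizontal centroidal axis, so I = ΣĪ (holes subtracted) = 13 707 179 mm⁴.
Extreme fibre distance c = 70 mm; S = I/c = 195816.8 mm³.

S_x ≈ 1.9582 × 10⁵ mm³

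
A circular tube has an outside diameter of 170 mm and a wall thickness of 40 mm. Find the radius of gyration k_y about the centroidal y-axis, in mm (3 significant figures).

k_y ≈ 48.1 mm

Break the section into simple shapes (no overlaps), measuring from the bottom-left corner of the bounding box.
Outer circle: ⌀170, A = 22 698 mm², x = 85 mm, Ī = 40 998 275 mm⁴.
Bore (subtracted): ⌀90, A = 6361.7 mm², x = 85 mm, Ī = 3 220 623 mm⁴.
By symmetry the centroid is at mid-width, x̄ = 85 mm.
All pieces are centred on the centroidal y-axis, so I = ΣĪ (holes subtracted) = 37 777 652 mm⁴.
Radius of gyration: k = √(I/A) = √(37 777 652 / 16 336) = 48.088 mm.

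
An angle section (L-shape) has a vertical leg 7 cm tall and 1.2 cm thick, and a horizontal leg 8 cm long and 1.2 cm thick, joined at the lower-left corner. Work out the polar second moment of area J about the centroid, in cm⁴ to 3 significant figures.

J ≈ 169 cm⁴

Break the section into simple shapes (no overlaps), measuring from the bottom-left corner of the bounding box.
Vertical leg: 1.2 × 7, A = 8.4 cm², y = 3.5 cm, Ī = 34.3 cm⁴.
Horizontal leg (remainder): 6.8 × 1.2, A = 8.16 cm², y = 0.6 cm, Ī = 0.9792 cm⁴.
Centroid: ȳ = ΣA·y / ΣA = 2.071 cm.
Transfer each piece to the centroidal x-axis using Ī + A·d² with d = y − 2.071:
  vertical leg: d = 1.429 cm → contributes +51.453 cm⁴
  horizontal leg (remainder): d = -1.471 cm → contributes +18.636 cm⁴
Total I = 70.089 cm⁴.
For the y-axis: x̄ = 2.571 cm.
Repeating about the centroidal y-axis gives I_y = 98.677 cm⁴.
Polar second moment: J = I_x + I_y = 168.77 cm⁴.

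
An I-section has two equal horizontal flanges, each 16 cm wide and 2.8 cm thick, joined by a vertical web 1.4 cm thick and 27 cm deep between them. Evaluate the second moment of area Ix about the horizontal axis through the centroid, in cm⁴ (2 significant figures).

Ix ≈ 2.2 × 10⁴ cm⁴

Break the section into simple shapes (no overlaps), measuring from the bottom-left corner of the bounding box.
Bottom flange: 16 × 2.8, A = 44.8 cm², y = 1.4 cm, Ī = 29.27 cm⁴.
Web: 1.4 × 27, A = 37.8 cm², y = 16.3 cm, Ī = 2 296 cm⁴.
Top flange: 16 × 2.8, A = 44.8 cm², y = 31.2 cm, Ī = 29.27 cm⁴.
By symmetry the centroid is at mid-height, ȳ = 16.3 cm.
Transfer each piece to the horizontal axis through the centroid using Ī + A·d² with d = y − 16.3:
  bottom flange: d = -14.9 cm → contributes +9 975 cm⁴
  web: d = 0 cm → contributes +2 296 cm⁴
  top flange: d = 14.9 cm → contributes +9 975 cm⁴
Total I = 22 247 cm⁴.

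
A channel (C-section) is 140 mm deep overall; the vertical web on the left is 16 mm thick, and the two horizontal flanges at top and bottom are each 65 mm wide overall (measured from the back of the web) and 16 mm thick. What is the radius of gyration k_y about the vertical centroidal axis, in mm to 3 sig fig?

k_y ≈ 18.7 mm

Treat the section as a set of non-overlapping primitives; coordinates are from the bounding-box lower-left.
Web: 16 × 140, A = 2 240 mm², x = 8 mm, Ī = 47 787 mm⁴.
Top flange (beyond web): 49 × 16, A = 784 mm², x = 40.5 mm, Ī = 156 865 mm⁴.
Bottom flange (beyond web): 49 × 16, A = 784 mm², x = 40.5 mm, Ī = 156 865 mm⁴.
Centroid: x̄ = ΣA·x / ΣA = 21.382 mm.
Transfer each piece to the vertical centroidal axis using Ī + A·d² with d = x − 21.382:
  web: d = -13.382 mm → contributes +448 942 mm⁴
  top flange (beyond web): d = 19.118 mm → contributes +443 405 mm⁴
  bottom flange (beyond web): d = 19.118 mm → contributes +443 405 mm⁴
Total I = 1 335 753 mm⁴.
Radius of gyration: k = √(I/A) = √(1 335 753 / 3 808) = 18.729 mm.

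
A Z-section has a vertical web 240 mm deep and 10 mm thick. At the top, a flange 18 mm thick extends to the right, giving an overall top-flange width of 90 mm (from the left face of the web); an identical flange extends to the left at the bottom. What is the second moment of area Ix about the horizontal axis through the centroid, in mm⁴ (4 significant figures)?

Ix ≈ 4.708 × 10⁷ mm⁴

Break the section into simple shapes (no overlaps), measuring from the bottom-left corner of the bounding box.
Web: 10 × 240, A = 2 400 mm², y = 120 mm, Ī = 11 520 000 mm⁴.
Top flange (beyond web): 80 × 18, A = 1 440 mm², y = 231 mm, Ī = 38 880 mm⁴.
Bottom flange (beyond web): 80 × 18, A = 1 440 mm², y = 9 mm, Ī = 38 880 mm⁴.
Centroid: ȳ = ΣA·y / ΣA = 120 mm.
Transfer each piece to the horizontal axis through the centroid using Ī + A·d² with d = y − 120:
  web: d = 0 mm → contributes +11 520 000 mm⁴
  top flange (beyond web): d = 111 mm → contributes +17 781 120 mm⁴
  bottom flange (beyond web): d = -111 mm → contributes +17 781 120 mm⁴
Total I = 47 082 240 mm⁴.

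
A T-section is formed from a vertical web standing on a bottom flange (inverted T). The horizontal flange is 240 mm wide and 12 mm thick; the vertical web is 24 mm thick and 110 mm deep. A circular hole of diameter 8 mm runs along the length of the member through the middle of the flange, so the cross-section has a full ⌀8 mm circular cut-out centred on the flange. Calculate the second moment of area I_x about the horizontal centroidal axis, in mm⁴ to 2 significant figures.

Break the section into simple shapes (no overlaps), measuring from the bottom-left corner of the bounding box.
Flange: 240 × 12, A = 2 880 mm², y = 6 mm, Ī = 34 560 mm⁴.
Web: 24 × 110, A = 2 640 mm², y = 67 mm, Ī = 2 662 000 mm⁴.
Hole (subtracted): ⌀8, A = 50.27 mm², y = 6 mm, Ī = 201.1 mm⁴.
Centroid: ȳ = ΣA·y / ΣA = 35.44 mm.
Transfer each piece to the horizontal centroidal axis using Ī + A·d² with d = y − 35.44:
  flange: d = -29.44 mm → contributes +2 531 037 mm⁴
  web: d = 31.56 mm → contributes +5 291 193 mm⁴
  hole: d = -29.44 mm → contributes −43 773 mm⁴
Total I = 7 778 457 mm⁴.

I_x ≈ 7.8 × 10⁶ mm⁴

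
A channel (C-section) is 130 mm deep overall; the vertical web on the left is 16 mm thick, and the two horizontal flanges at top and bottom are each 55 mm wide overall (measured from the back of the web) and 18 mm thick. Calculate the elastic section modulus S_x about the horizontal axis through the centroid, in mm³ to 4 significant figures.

Treat the section as a set of non-overlapping primitives; coordinates are from the bounding-box lower-left.
Web: 16 × 130, A = 2 080 mm², y = 65 mm, Ī = 2 929 333 mm⁴.
Top flange (beyond web): 39 × 18, A = 702 mm², y = 121 mm, Ī = 18 954 mm⁴.
Bottom flange (beyond web): 39 × 18, A = 702 mm², y = 9 mm, Ī = 18 954 mm⁴.
By symmetry the centroid is at mid-height, ȳ = 65 mm.
Transfer each piece to the horizontal axis through the centroid using Ī + A·d² with d = y − 65:
  web: d = 0 mm → contributes +2 929 333 mm⁴
  top flange (beyond web): d = 56 mm → contributes +2 220 426 mm⁴
  bottom flange (beyond web): d = -56 mm → contributes +2 220 426 mm⁴
Total I = 7 370 185 mm⁴.
Extreme fibre distance c = 65 mm; S = I/c = 113 387 mm³.

S_x ≈ 1.134 × 10⁵ mm³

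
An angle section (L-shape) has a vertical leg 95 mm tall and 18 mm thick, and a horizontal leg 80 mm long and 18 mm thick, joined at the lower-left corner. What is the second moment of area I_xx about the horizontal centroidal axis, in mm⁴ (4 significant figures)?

I_xx ≈ 2.317 × 10⁶ mm⁴

Split into non-overlapping primitives; take the origin at the lower-left of the bounding box.
Vertical leg: 18 × 95, A = 1 710 mm², y = 47.5 mm, Ī = 1 286 063 mm⁴.
Horizontal leg (remainder): 62 × 18, A = 1 116 mm², y = 9 mm, Ī = 30 132 mm⁴.
Centroid: ȳ = ΣA·y / ΣA = 32.2962 mm.
Transfer each piece to the horizontal centroidal axis using Ī + A·d² with d = y − 32.2962:
  vertical leg: d = 15.2038 mm → contributes +1 681 340 mm⁴
  horizontal leg (remainder): d = -23.2962 mm → contributes +635 799 mm⁴
Total I = 2 317 138 mm⁴.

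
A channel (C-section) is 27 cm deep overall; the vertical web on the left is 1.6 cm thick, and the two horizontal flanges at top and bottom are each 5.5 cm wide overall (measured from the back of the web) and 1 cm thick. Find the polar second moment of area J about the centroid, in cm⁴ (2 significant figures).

J ≈ 4000 cm⁴

Split into non-overlapping primitives; take the origin at the lower-left of the bounding box.
Web: 1.6 × 27, A = 43.2 cm², y = 13.5 cm, Ī = 2 624 cm⁴.
Top flange (beyond web): 3.9 × 1, A = 3.9 cm², y = 26.5 cm, Ī = 0.325 cm⁴.
Bottom flange (beyond web): 3.9 × 1, A = 3.9 cm², y = 0.5 cm, Ī = 0.325 cm⁴.
By symmetry the centroid is at mid-height, ȳ = 13.5 cm.
Transfer each piece to the centroidal x-axis using Ī + A·d² with d = y − 13.5:
  web: d = 0 cm → contributes +2 624 cm⁴
  top flange (beyond web): d = 13 cm → contributes +659.4 cm⁴
  bottom flange (beyond web): d = -13 cm → contributes +659.4 cm⁴
Total I = 3 943 cm⁴.
For the y-axis: x̄ = 1.221 cm.
Repeating about the centroidal y-axis gives I_y = 69.07 cm⁴.
Polar second moment: J = I_x + I_y = 4 012 cm⁴.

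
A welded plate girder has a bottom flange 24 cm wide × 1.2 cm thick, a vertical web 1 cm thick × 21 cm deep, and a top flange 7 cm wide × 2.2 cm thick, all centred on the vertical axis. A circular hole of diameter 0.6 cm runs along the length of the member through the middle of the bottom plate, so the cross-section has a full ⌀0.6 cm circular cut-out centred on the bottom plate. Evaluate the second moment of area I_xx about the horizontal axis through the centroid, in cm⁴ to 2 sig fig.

I_xx ≈ 6100 cm⁴

Break the section into simple shapes (no overlaps), measuring from the bottom-left corner of the bounding box.
Bottom plate: 24 × 1.2, A = 28.8 cm², y = 0.6 cm, Ī = 3.456 cm⁴.
Web plate: 1 × 21, A = 21 cm², y = 11.7 cm, Ī = 771.8 cm⁴.
Top plate: 7 × 2.2, A = 15.4 cm², y = 23.3 cm, Ī = 6.211 cm⁴.
Hole (subtracted): ⌀0.6, A = 0.2827 cm², y = 0.6 cm, Ī = 0.006362 cm⁴.
Centroid: ȳ = ΣA·y / ΣA = 9.576 cm.
Transfer each piece to the horizontal axis through the centroid using Ī + A·d² with d = y − 9.576:
  bottom plate: d = -8.976 cm → contributes +2 324 cm⁴
  web plate: d = 2.124 cm → contributes +866.5 cm⁴
  top plate: d = 13.72 cm → contributes +2 907 cm⁴
  hole: d = -8.976 cm → contributes −22.79 cm⁴
Total I = 6 074 cm⁴.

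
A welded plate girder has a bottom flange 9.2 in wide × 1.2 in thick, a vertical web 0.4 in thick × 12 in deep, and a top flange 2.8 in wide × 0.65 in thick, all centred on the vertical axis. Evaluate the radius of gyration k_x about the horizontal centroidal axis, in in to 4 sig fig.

Decompose the section into non-overlapping parts with the origin at the bottom-left of its bounding rectangle.
Bottom plate: 9.2 × 1.2, A = 11.04 in², y = 0.6 in, Ī = 1.3248 in⁴.
Web plate: 0.4 × 12, A = 4.8 in², y = 7.2 in, Ī = 57.6 in⁴.
Top plate: 2.8 × 0.65, A = 1.82 in², y = 13.525 in, Ī = 0.0640792 in⁴.
Centroid: ȳ = ΣA·y / ΣA = 3.72591 in.
Transfer each piece to the horizontal centroidal axis using Ī + A·d² with d = y − 3.72591:
  bottom plate: d = -3.12591 in → contributes +109.2 in⁴
  web plate: d = 3.47409 in → contributes +115.533 in⁴
  top plate: d = 9.79909 in → contributes +174.825 in⁴
Total I = 399.557 in⁴.
Radius of gyration: k = √(I/A) = √(399.557 / 17.66) = 4.75657 in.

k_x ≈ 4.757 in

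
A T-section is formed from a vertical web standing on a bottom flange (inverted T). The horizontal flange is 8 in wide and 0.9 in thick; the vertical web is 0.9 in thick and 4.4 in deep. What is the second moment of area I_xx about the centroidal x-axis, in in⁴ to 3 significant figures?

Decompose the section into non-overlapping parts with the origin at the bottom-left of its bounding rectangle.
Flange: 8 × 0.9, A = 7.2 in², y = 0.45 in, Ī = 0.486 in⁴.
Web: 0.9 × 4.4, A = 3.96 in², y = 3.1 in, Ī = 6.3888 in⁴.
Centroid: ȳ = ΣA·y / ΣA = 1.3903 in.
Transfer each piece to the centroidal x-axis using Ī + A·d² with d = y − 1.3903:
  flange: d = -0.94032 in → contributes +6.8523 in⁴
  web: d = 1.7097 in → contributes +17.964 in⁴
Total I = 24.816 in⁴.

I_xx ≈ 24.8 in⁴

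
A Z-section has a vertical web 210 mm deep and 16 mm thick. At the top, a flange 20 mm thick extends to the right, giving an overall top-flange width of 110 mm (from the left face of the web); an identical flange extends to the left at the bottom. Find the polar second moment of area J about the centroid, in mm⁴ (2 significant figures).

Split into non-overlapping primitives; take the origin at the lower-left of the bounding box.
Web: 16 × 210, A = 3 360 mm², y = 105 mm, Ī = 12 348 000 mm⁴.
Top flange (beyond web): 94 × 20, A = 1 880 mm², y = 200 mm, Ī = 62 667 mm⁴.
Bottom flange (beyond web): 94 × 20, A = 1 880 mm², y = 10 mm, Ī = 62 667 mm⁴.
Centroid: ȳ = ΣA·y / ΣA = 105 mm.
Transfer each piece to the centroidal x-axis using Ī + A·d² with d = y − 105:
  web: d = 0 mm → contributes +12 348 000 mm⁴
  top flange (beyond web): d = 95 mm → contributes +17 029 667 mm⁴
  bottom flange (beyond web): d = -95 mm → contributes +17 029 667 mm⁴
Total I = 46 407 333 mm⁴.
For the y-axis: x̄ = 102 mm.
Repeating about the centroidal y-axis gives I_y = 14 214 293 mm⁴.
Polar second moment: J = I_x + I_y = 60 621 627 mm⁴.

J ≈ 6.1 × 10⁷ mm⁴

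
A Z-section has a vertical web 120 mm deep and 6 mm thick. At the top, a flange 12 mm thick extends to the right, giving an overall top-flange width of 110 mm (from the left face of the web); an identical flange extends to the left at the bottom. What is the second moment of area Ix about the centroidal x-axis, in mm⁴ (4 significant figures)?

Ix ≈ 8.172 × 10⁶ mm⁴

Decompose the section into non-overlapping parts with the origin at the bottom-left of its bounding rectangle.
Web: 6 × 120, A = 720 mm², y = 60 mm, Ī = 864 000 mm⁴.
Top flange (beyond web): 104 × 12, A = 1 248 mm², y = 114 mm, Ī = 14 976 mm⁴.
Bottom flange (beyond web): 104 × 12, A = 1 248 mm², y = 6 mm, Ī = 14 976 mm⁴.
Centroid: ȳ = ΣA·y / ΣA = 60 mm.
Transfer each piece to the centroidal x-axis using Ī + A·d² with d = y − 60:
  web: d = 0 mm → contributes +864 000 mm⁴
  top flange (beyond web): d = 54 mm → contributes +3 654 144 mm⁴
  bottom flange (beyond web): d = -54 mm → contributes +3 654 144 mm⁴
Total I = 8 172 288 mm⁴.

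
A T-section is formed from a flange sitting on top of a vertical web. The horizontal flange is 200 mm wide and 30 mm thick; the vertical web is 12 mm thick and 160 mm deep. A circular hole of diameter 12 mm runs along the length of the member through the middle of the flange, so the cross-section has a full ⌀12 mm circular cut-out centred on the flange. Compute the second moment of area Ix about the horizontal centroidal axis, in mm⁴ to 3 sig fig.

Split into non-overlapping primitives; take the origin at the lower-left of the bounding box.
Flange: 200 × 30, A = 6 000 mm², y = 175 mm, Ī = 450 000 mm⁴.
Web: 12 × 160, A = 1 920 mm², y = 80 mm, Ī = 4 096 000 mm⁴.
Hole (subtracted): ⌀12, A = 113.1 mm², y = 175 mm, Ī = 1017.9 mm⁴.
Centroid: ȳ = ΣA·y / ΣA = 151.64 mm.
Transfer each piece to the horizontal centroidal axis using Ī + A·d² with d = y − 151.64:
  flange: d = 23.364 mm → contributes +3 725 242 mm⁴
  web: d = -71.636 mm → contributes +13 948 912 mm⁴
  hole: d = 23.364 mm → contributes −62 755 mm⁴
Total I = 17 611 400 mm⁴.

Ix ≈ 1.76 × 10⁷ mm⁴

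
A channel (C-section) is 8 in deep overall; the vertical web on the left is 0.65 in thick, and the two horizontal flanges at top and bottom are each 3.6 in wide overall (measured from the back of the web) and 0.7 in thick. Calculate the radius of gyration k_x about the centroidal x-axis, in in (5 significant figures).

Break the section into simple shapes (no overlaps), measuring from the bottom-left corner of the bounding box.
Web: 0.65 × 8, A = 5.2 in², y = 4 in, Ī = 27.73333 in⁴.
Top flange (beyond web): 2.95 × 0.7, A = 2.065 in², y = 7.65 in, Ī = 0.08432083 in⁴.
Bottom flange (beyond web): 2.95 × 0.7, A = 2.065 in², y = 0.35 in, Ī = 0.08432083 in⁴.
By symmetry the centroid is at mid-height, ȳ = 4 in.
Transfer each piece to the centroidal x-axis using Ī + A·d² with d = y − 4:
  web: d = 0 in → contributes +27.73333 in⁴
  top flange (beyond web): d = 3.65 in → contributes +27.59528 in⁴
  bottom flange (beyond web): d = -3.65 in → contributes +27.59528 in⁴
Total I = 82.9239 in⁴.
Radius of gyration: k = √(I/A) = √(82.9239 / 9.33) = 2.981254 in.

k_x ≈ 2.9813 in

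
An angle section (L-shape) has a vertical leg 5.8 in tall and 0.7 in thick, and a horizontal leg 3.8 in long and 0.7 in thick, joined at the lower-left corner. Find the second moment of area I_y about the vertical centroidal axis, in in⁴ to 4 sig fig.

Treat the section as a set of non-overlapping primitives; coordinates are from the bounding-box lower-left.
Vertical leg: 0.7 × 5.8, A = 4.06 in², x = 0.35 in, Ī = 0.165783 in⁴.
Horizontal leg (remainder): 3.1 × 0.7, A = 2.17 in², x = 2.25 in, Ī = 1.73781 in⁴.
Centroid: x̄ = ΣA·x / ΣA = 1.0118 in.
Transfer each piece to the vertical centroidal axis using Ī + A·d² with d = x − 1.0118:
  vertical leg: d = -0.661798 in → contributes +1.94397 in⁴
  horizontal leg (remainder): d = 1.2382 in → contributes +5.06473 in⁴
Total I = 7.0087 in⁴.

I_y ≈ 7.009 in⁴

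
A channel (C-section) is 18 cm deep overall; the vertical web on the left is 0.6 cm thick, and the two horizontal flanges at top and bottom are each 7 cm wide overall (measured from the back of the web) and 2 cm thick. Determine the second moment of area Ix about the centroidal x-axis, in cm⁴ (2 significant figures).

Treat the section as a set of non-overlapping primitives; coordinates are from the bounding-box lower-left.
Web: 0.6 × 18, A = 10.8 cm², y = 9 cm, Ī = 291.6 cm⁴.
Top flange (beyond web): 6.4 × 2, A = 12.8 cm², y = 17 cm, Ī = 4.267 cm⁴.
Bottom flange (beyond web): 6.4 × 2, A = 12.8 cm², y = 1 cm, Ī = 4.267 cm⁴.
By symmetry the centroid is at mid-height, ȳ = 9 cm.
Transfer each piece to the centroidal x-axis using Ī + A·d² with d = y − 9:
  web: d = 0 cm → contributes +291.6 cm⁴
  top flange (beyond web): d = 8 cm → contributes +823.5 cm⁴
  bottom flange (beyond web): d = -8 cm → contributes +823.5 cm⁴
Total I = 1 939 cm⁴.

Ix ≈ 1900 cm⁴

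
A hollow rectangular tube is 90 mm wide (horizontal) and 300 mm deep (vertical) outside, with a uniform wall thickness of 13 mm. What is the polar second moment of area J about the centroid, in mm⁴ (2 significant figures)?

J ≈ 1.1 × 10⁸ mm⁴

Break the section into simple shapes (no overlaps), measuring from the bottom-left corner of the bounding box.
Outer rectangle: 90 × 300, A = 27 000 mm², y = 150 mm, Ī = 202 500 000 mm⁴.
Inner void (subtracted): 64 × 274, A = 17 536 mm², y = 150 mm, Ī = 109 711 061 mm⁴.
By symmetry the centroid is at mid-height, ȳ = 150 mm.
All pieces are centred on the centroidal x-axis, so I = ΣĪ (holes subtracted) = 92 788 939 mm⁴.
Repeating about the centroidal y-axis gives I_y = 12 239 379 mm⁴.
Polar second moment: J = I_x + I_y = 105 028 317 mm⁴.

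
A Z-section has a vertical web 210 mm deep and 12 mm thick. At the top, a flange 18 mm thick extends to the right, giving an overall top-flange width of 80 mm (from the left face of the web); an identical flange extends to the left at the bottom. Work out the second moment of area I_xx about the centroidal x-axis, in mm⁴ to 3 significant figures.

I_xx ≈ 3.19 × 10⁷ mm⁴

Decompose the section into non-overlapping parts with the origin at the bottom-left of its bounding rectangle.
Web: 12 × 210, A = 2 520 mm², y = 105 mm, Ī = 9 261 000 mm⁴.
Top flange (beyond web): 68 × 18, A = 1 224 mm², y = 201 mm, Ī = 33 048 mm⁴.
Bottom flange (beyond web): 68 × 18, A = 1 224 mm², y = 9 mm, Ī = 33 048 mm⁴.
Centroid: ȳ = ΣA·y / ΣA = 105 mm.
Transfer each piece to the centroidal x-axis using Ī + A·d² with d = y − 105:
  web: d = 0 mm → contributes +9 261 000 mm⁴
  top flange (beyond web): d = 96 mm → contributes +11 313 432 mm⁴
  bottom flange (beyond web): d = -96 mm → contributes +11 313 432 mm⁴
Total I = 31 887 864 mm⁴.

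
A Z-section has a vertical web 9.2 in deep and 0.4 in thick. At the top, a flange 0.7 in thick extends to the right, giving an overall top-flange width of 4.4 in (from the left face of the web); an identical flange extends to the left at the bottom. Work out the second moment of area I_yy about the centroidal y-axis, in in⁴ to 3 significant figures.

I_yy ≈ 34.6 in⁴

Treat the section as a set of non-overlapping primitives; coordinates are from the bounding-box lower-left.
Web: 0.4 × 9.2, A = 3.68 in², x = 4.2 in, Ī = 0.049067 in⁴.
Top flange (beyond web): 4 × 0.7, A = 2.8 in², x = 6.4 in, Ī = 3.7333 in⁴.
Bottom flange (beyond web): 4 × 0.7, A = 2.8 in², x = 2 in, Ī = 3.7333 in⁴.
Centroid: x̄ = ΣA·x / ΣA = 4.2 in.
Transfer each piece to the centroidal y-axis using Ī + A·d² with d = x − 4.2:
  web: d = 0 in → contributes +0.049067 in⁴
  top flange (beyond web): d = 2.2 in → contributes +17.285 in⁴
  bottom flange (beyond web): d = -2.2 in → contributes +17.285 in⁴
Total I = 34.62 in⁴.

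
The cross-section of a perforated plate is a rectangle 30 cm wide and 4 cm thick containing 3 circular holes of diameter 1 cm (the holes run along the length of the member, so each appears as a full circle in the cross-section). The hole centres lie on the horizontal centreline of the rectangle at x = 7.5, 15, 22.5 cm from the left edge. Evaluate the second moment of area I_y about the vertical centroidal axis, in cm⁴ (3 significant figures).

Break the section into simple shapes (no overlaps), measuring from the bottom-left corner of the bounding box.
Plate: 30 × 4, A = 120 cm², x = 15 cm, Ī = 9 000 cm⁴.
Hole 1 (subtracted): ⌀1, A = 0.7854 cm², x = 7.5 cm, Ī = 0.049087 cm⁴.
Hole 2 (subtracted): ⌀1, A = 0.7854 cm², x = 15 cm, Ī = 0.049087 cm⁴.
Hole 3 (subtracted): ⌀1, A = 0.7854 cm², x = 22.5 cm, Ī = 0.049087 cm⁴.
By symmetry the centroid is at mid-width, x̄ = 15 cm.
Transfer each piece to the vertical centroidal axis using Ī + A·d² with d = x − 15:
  plate: d = 0 cm → contributes +9 000 cm⁴
  hole 1: d = -7.5 cm → contributes −44.228 cm⁴
  hole 2: d = 0 cm → contributes −0.049087 cm⁴
  hole 3: d = 7.5 cm → contributes −44.228 cm⁴
Total I = 8911.5 cm⁴.

I_y ≈ 8910 cm⁴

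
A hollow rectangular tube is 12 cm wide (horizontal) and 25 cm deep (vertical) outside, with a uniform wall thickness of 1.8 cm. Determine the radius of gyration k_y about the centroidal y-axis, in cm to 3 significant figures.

Split into non-overlapping primitives; take the origin at the lower-left of the bounding box.
Outer rectangle: 12 × 25, A = 300 cm², x = 6 cm, Ī = 3 600 cm⁴.
Inner void (subtracted): 8.4 × 21.4, A = 179.76 cm², x = 6 cm, Ī = 1 057 cm⁴.
By symmetry the centroid is at mid-width, x̄ = 6 cm.
All pieces are centred on the centroidal y-axis, so I = ΣĪ (holes subtracted) = 2 543 cm⁴.
Radius of gyration: k = √(I/A) = √(2 543 / 120.24) = 4.5989 cm.

k_y ≈ 4.60 cm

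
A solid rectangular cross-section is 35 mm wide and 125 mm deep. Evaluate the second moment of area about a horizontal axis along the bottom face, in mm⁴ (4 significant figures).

The section: 35 × 125, A = 4 375 mm², y = 62.5 mm, Ī = 5 696 615 mm⁴.
Transfer it to the bottom edge using Ī + A·d² with d = y − 0:
  the section: d = 62.5 mm → contributes +22 786 458 mm⁴
Total I = 22 786 458 mm⁴.

I_base ≈ 2.279 × 10⁷ mm⁴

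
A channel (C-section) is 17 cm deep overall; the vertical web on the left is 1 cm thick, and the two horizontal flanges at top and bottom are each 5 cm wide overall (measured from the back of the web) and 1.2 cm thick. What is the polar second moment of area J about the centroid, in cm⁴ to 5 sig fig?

Split into non-overlapping primitives; take the origin at the lower-left of the bounding box.
Web: 1 × 17, A = 17 cm², y = 8.5 cm, Ī = 409.4167 cm⁴.
Top flange (beyond web): 4 × 1.2, A = 4.8 cm², y = 16.4 cm, Ī = 0.576 cm⁴.
Bottom flange (beyond web): 4 × 1.2, A = 4.8 cm², y = 0.6 cm, Ī = 0.576 cm⁴.
By symmetry the centroid is at mid-height, ȳ = 8.5 cm.
Transfer each piece to the centroidal x-axis using Ī + A·d² with d = y − 8.5:
  web: d = 0 cm → contributes +409.4167 cm⁴
  top flange (beyond web): d = 7.9 cm → contributes +300.144 cm⁴
  bottom flange (beyond web): d = -7.9 cm → contributes +300.144 cm⁴
Total I = 1009.705 cm⁴.
For the y-axis: x̄ = 1.402256 cm.
Repeating about the centroidal y-axis gives I_y = 52.56253 cm⁴.
Polar second moment: J = I_x + I_y = 1062.267 cm⁴.

J ≈ 1062.3 cm⁴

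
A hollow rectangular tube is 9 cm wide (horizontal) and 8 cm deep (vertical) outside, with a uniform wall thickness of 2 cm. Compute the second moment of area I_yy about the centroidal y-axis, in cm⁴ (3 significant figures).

I_yy ≈ 444 cm⁴

Break the section into simple shapes (no overlaps), measuring from the bottom-left corner of the bounding box.
Outer rectangle: 9 × 8, A = 72 cm², x = 4.5 cm, Ī = 486 cm⁴.
Inner void (subtracted): 5 × 4, A = 20 cm², x = 4.5 cm, Ī = 41.667 cm⁴.
By symmetry the centroid is at mid-width, x̄ = 4.5 cm.
All pieces are centred on the centroidal y-axis, so I = ΣĪ (holes subtracted) = 444.33 cm⁴.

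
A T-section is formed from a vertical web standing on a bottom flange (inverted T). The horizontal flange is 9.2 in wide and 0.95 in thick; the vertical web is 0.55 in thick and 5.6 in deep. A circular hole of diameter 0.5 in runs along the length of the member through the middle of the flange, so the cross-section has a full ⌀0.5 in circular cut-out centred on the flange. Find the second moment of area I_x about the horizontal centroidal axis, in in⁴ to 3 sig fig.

Break the section into simple shapes (no overlaps), measuring from the bottom-left corner of the bounding box.
Flange: 9.2 × 0.95, A = 8.74 in², y = 0.475 in, Ī = 0.65732 in⁴.
Web: 0.55 × 5.6, A = 3.08 in², y = 3.75 in, Ī = 8.0491 in⁴.
Hole (subtracted): ⌀0.5, A = 0.19635 in², y = 0.475 in, Ī = 0.003068 in⁴.
Centroid: ȳ = ΣA·y / ΣA = 1.3428 in.
Transfer each piece to the horizontal centroidal axis using Ī + A·d² with d = y − 1.3428:
  flange: d = -0.8678 in → contributes +7.2392 in⁴
  web: d = 2.4072 in → contributes +25.896 in⁴
  hole: d = -0.8678 in → contributes −0.15093 in⁴
Total I = 32.985 in⁴.

I_x ≈ 33.0 in⁴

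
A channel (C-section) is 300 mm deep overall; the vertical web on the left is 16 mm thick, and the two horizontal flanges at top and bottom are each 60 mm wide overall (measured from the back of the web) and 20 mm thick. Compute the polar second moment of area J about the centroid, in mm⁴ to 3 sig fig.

Split into non-overlapping primitives; take the origin at the lower-left of the bounding box.
Web: 16 × 300, A = 4 800 mm², y = 150 mm, Ī = 36 000 000 mm⁴.
Top flange (beyond web): 44 × 20, A = 880 mm², y = 290 mm, Ī = 29 333 mm⁴.
Bottom flange (beyond web): 44 × 20, A = 880 mm², y = 10 mm, Ī = 29 333 mm⁴.
By symmetry the centroid is at mid-height, ȳ = 150 mm.
Transfer each piece to the centroidal x-axis using Ī + A·d² with d = y − 150:
  web: d = 0 mm → contributes +36 000 000 mm⁴
  top flange (beyond web): d = 140 mm → contributes +17 277 333 mm⁴
  bottom flange (beyond web): d = -140 mm → contributes +17 277 333 mm⁴
Total I = 70 554 667 mm⁴.
For the y-axis: x̄ = 16.049 mm.
Repeating about the centroidal y-axis gives I_y = 1 545 371 mm⁴.
Polar second moment: J = I_x + I_y = 72 100 038 mm⁴.

J ≈ 7.21 × 10⁷ mm⁴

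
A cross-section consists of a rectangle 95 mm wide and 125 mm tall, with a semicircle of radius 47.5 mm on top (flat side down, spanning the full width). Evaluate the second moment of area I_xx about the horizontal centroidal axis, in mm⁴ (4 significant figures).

Split into non-overlapping primitives; take the origin at the lower-left of the bounding box.
Rectangular body: 95 × 125, A = 11 875 mm², y = 62.5 mm, Ī = 15 462 240 mm⁴.
Semicircular cap: semicircle r = 47.5, A = 3544.11 mm², y = 145.16 mm, Ī = 558 736 mm⁴.
Centroid: ȳ = ΣA·y / ΣA = 81.4995 mm.
Transfer each piece to the horizontal centroidal axis using Ī + A·d² with d = y − 81.4995:
  rectangular body: d = -18.9995 mm → contributes +19 748 871 mm⁴
  semicircular cap: d = 63.6602 mm → contributes +14 921 652 mm⁴
Total I = 34 670 523 mm⁴.

I_xx ≈ 3.467 × 10⁷ mm⁴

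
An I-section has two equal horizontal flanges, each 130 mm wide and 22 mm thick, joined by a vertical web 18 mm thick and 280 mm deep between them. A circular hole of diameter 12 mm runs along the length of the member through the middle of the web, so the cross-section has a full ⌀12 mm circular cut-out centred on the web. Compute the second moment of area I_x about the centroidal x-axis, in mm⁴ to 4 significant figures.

I_x ≈ 1.636 × 10⁸ mm⁴

Decompose the section into non-overlapping parts with the origin at the bottom-left of its bounding rectangle.
Bottom flange: 130 × 22, A = 2 860 mm², y = 11 mm, Ī = 115 353 mm⁴.
Web: 18 × 280, A = 5 040 mm², y = 162 mm, Ī = 32 928 000 mm⁴.
Top flange: 130 × 22, A = 2 860 mm², y = 313 mm, Ī = 115 353 mm⁴.
Hole (subtracted): ⌀12, A = 113.097 mm², y = 162 mm, Ī = 1017.88 mm⁴.
By symmetry the centroid is at mid-height, ȳ = 162 mm.
Transfer each piece to the centroidal x-axis using Ī + A·d² with d = y − 162:
  bottom flange: d = -151 mm → contributes +65 326 213 mm⁴
  web: d = 0 mm → contributes +32 928 000 mm⁴
  top flange: d = 151 mm → contributes +65 326 213 mm⁴
  hole: d = 0 mm → contributes −1017.88 mm⁴
Total I = 163 579 409 mm⁴.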